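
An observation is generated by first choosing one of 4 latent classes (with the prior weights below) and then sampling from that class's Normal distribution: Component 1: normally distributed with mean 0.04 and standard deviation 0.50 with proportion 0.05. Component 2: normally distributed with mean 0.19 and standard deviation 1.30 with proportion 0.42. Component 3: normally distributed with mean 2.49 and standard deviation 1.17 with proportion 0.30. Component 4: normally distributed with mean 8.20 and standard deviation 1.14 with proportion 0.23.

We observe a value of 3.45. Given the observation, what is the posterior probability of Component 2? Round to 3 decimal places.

The responsibility of component k is π_k f_k(x) divided by Σ_j π_j f_j(x).
Normal densities:
  p_1 = (1/(0.50·√(2π)))·exp(−(3.45−0.04)²/(2·0.50²)) = 0.797885·exp(-23.25620) = 6.33725e-11
  p_2 = (1/(1.30·√(2π)))·exp(−(3.45−0.19)²/(2·1.30²)) = 0.306879·exp(-3.14426) = 0.0132261
  p_3 = (1/(1.17·√(2π)))·exp(−(3.45−2.49)²/(2·1.17²)) = 0.340976·exp(-0.33662) = 0.243518
  p_4 = (1/(1.14·√(2π)))·exp(−(3.45−8.20)²/(2·1.14²)) = 0.349949·exp(-8.68056) = 5.94412e-05
Prior × likelihood for each component:
  π_1·p_1 = 0.05 × 6.33725e-11 = 3.16862e-12
  π_2·p_2 = 0.42 × 0.0132261 = 0.00555496
  π_3·p_3 = 0.30 × 0.243518 = 0.0730555
  π_4·p_4 = 0.23 × 5.94412e-05 = 1.36715e-05
Sum: 3.16862e-12 + 0.00555496 + 0.0730555 + 1.36715e-05 = 0.0786241
P(Component 2 | data) = 0.00555496 / 0.0786241 ≈ 0.071

0.071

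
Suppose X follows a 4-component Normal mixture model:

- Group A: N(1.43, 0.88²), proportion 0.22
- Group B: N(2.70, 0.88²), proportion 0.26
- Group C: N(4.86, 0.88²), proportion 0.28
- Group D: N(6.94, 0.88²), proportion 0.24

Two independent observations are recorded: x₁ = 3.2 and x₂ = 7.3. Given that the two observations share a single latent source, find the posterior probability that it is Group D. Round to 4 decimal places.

0.0254

The responsibility of component k is P(Z=k) f_k(x) divided by Σ_j P(Z=j) f_j(x).
Since both observations come from the same component, the likelihood for component k is f_k(x₁)·f_k(x₂).
  L_A = [0.0599708] × [9.87345e-11] = 5.92119e-12
  L_B = [0.385767] × [5.28462e-07] = 2.03863e-07
  L_C = [0.0765134] × [0.00970501] = 0.000742563
  L_D = [5.42257e-05] × [0.416953] = 2.26096e-05
Prior × likelihood for each component:
  P(Z=A)·L_A = 0.22 × 5.92119e-12 = 1.30266e-12
  P(Z=B)·L_B = 0.26 × 2.03863e-07 = 5.30045e-08
  P(Z=C)·L_C = 0.28 × 0.000742563 = 0.000207918
  P(Z=D)·L_D = 0.24 × 2.26096e-05 = 5.42629e-06
Normaliser: 1.30266e-12 + 5.30045e-08 + 0.000207918 + 5.42629e-06 = 0.000213397
P(Group D | x₁,x₂) ≈ 0.0254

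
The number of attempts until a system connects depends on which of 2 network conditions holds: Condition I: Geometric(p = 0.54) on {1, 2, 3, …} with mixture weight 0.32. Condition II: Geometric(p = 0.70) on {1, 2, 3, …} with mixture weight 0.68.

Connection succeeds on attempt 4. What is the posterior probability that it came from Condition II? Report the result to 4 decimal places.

By Bayes' theorem, P(k | x) = w_k f_k(x) / Σ_j w_j f_j(x).
Geometric probabilities:
  p_I = 0.54·(1−0.54)^3 = 0.54·0.097336 = 0.0525614
  p_II = 0.70·(1−0.70)^3 = 0.70·0.027 = 0.0189
Unnormalised posteriors:
  w_I·p_I = 0.32 × 0.0525614 = 0.0168197
  w_II·p_II = 0.68 × 0.0189 = 0.012852
Denominator: 0.0168197 + 0.012852 = 0.0296717
So the posterior for Condition II is 0.012852 / 0.0296717 ≈ 0.4331.

0.4331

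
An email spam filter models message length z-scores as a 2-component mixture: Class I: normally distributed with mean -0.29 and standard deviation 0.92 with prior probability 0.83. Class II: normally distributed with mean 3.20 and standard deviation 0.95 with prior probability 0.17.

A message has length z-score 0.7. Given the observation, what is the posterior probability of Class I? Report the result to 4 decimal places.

P(component k | x) = P(Z=k)·f_k(x) / marginal(x), where marginal(x) = Σ_j P(Z=j)·f_j(x).
Evaluate each component's likelihood at the observed value:
  L_I = (1/(0.92·√(2π)))·exp(−(0.7−-0.29)²/(2·0.92²)) = 0.433633·exp(-0.57898) = 0.243038
  L_II = (1/(0.95·√(2π)))·exp(−(0.7−3.20)²/(2·0.95²)) = 0.419939·exp(-3.46260) = 0.0131643
Weight by the priors:
  P(Z=I)·L_I = 0.83 × 0.243038 = 0.201721
  P(Z=II)·L_II = 0.17 × 0.0131643 = 0.00223793
Normaliser: 0.201721 + 0.00223793 = 0.203959
So the posterior for Class I is 0.201721 / 0.203959 ≈ 0.9890.

0.9890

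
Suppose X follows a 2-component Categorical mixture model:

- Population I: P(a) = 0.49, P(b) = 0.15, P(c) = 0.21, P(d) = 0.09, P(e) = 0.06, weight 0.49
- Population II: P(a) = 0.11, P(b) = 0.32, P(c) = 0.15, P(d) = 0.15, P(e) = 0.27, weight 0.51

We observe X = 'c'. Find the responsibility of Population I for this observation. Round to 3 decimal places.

0.574

By Bayes' theorem, P(k | x) = P(Z=k) f_k(x) / Σ_j P(Z=j) f_j(x).
Categorical probabilities:
  p_I = 0.21
  p_II = 0.15
Weight by the priors:
  P(Z=I)·p_I = 0.49 × 0.21 = 0.1029
  P(Z=II)·p_II = 0.51 × 0.15 = 0.0765
Normaliser: 0.1029 + 0.0765 = 0.1794
P(Population I | the observation) ≈ 0.574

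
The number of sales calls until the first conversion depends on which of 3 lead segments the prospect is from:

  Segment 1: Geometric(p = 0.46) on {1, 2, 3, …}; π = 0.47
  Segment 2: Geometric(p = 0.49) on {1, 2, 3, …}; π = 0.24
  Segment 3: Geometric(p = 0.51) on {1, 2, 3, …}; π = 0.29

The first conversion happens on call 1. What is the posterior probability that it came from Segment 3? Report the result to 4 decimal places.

Posterior ∝ prior × likelihood, so P(k | x) ∝ π_k f_k(x); normalise over all components.
Evaluate each component's likelihood at the observed value:
  p_1 = 0.46·(1−0.46)^0 = 0.46·1 = 0.46
  p_2 = 0.49·(1−0.49)^0 = 0.49·1 = 0.49
  p_3 = 0.51·(1−0.51)^0 = 0.51·1 = 0.51
Multiply by the mixture weights:
  π_1·p_1 = 0.47 × 0.46 = 0.2162
  π_2·p_2 = 0.24 × 0.49 = 0.1176
  π_3·p_3 = 0.29 × 0.51 = 0.1479
Denominator: 0.2162 + 0.1176 + 0.1479 = 0.4817
Responsibility of Segment 3: 0.1479 / 0.4817 ≈ 0.3070

0.3070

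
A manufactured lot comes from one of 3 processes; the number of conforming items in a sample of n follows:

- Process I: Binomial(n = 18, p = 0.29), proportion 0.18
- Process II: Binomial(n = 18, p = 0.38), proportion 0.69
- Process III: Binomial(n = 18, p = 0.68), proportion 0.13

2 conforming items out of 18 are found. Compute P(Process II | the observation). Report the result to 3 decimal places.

0.429

By Bayes' theorem, P(k | x) = w_k f_k(x) / Σ_j w_j f_j(x).
Component likelihoods at x = 2 conforming items out of 18:
  L_I = C(18,2)·0.29^2·0.71^16 = 153·0.0841·0.00416998 = 0.0536563
  L_II = C(18,2)·0.38^2·0.62^16 = 153·0.1444·0.000476724 = 0.0105324
  L_III = C(18,2)·0.68^2·0.32^16 = 153·0.4624·1.20893e-08 = 8.55281e-07
Weight by the priors:
  w_I·L_I = 0.18 × 0.0536563 = 0.00965814
  w_II·L_II = 0.69 × 0.0105324 = 0.00726733
  w_III·L_III = 0.13 × 8.55281e-07 = 1.11187e-07
Marginal: 0.00965814 + 0.00726733 + 1.11187e-07 = 0.0169256
P(Process II | 2 conforming items out of 18) ≈ 0.429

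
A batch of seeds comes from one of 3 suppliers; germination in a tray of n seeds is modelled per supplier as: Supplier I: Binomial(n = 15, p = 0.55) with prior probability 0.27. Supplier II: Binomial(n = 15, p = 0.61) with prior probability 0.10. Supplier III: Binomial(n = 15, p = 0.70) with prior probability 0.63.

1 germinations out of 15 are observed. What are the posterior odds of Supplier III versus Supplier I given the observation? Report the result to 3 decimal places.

Since P(k|x) ∝ w_k f_k(x), the posterior odds are w_i f_i(x) / (w_j f_j(x)).
Binomial probabilities:
  p_I = C(15,1)·0.55^1·0.45^14 = 15·0.55·1.39629e-05 = 0.000115194
  p_II = C(15,1)·0.61^1·0.39^14 = 15·0.61·1.88323e-06 = 1.72316e-05
  p_III = C(15,1)·0.70^1·0.30^14 = 15·0.7·4.78297e-08 = 5.02212e-07
3.16393e-07 / 3.11023e-05 ≈ 0.010

0.010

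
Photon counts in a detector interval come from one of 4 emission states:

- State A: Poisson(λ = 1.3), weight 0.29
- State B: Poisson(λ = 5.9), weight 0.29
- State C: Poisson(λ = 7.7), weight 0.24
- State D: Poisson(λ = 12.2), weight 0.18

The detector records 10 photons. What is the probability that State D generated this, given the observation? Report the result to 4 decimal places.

P(component k | x) = π_k·f_k(x) / marginal(x), where marginal(x) = Σ_j π_j·f_j(x).
Evaluate each component's likelihood at the observed value:
  f_A = 1.03535e-06
  f_B = 0.0385851
  f_C = 0.0914275
  f_D = 0.101261
Multiply by the mixture weights:
  π_A·f_A = 0.29 × 1.03535e-06 = 3.00252e-07
  π_B·f_B = 0.29 × 0.0385851 = 0.0111897
  π_C·f_C = 0.24 × 0.0914275 = 0.0219426
  π_D·f_D = 0.18 × 0.101261 = 0.018227
Sum: 3.00252e-07 + 0.0111897 + 0.0219426 + 0.018227 = 0.0513596
Responsibility of State D: 0.018227 / 0.0513596 ≈ 0.3549

0.3549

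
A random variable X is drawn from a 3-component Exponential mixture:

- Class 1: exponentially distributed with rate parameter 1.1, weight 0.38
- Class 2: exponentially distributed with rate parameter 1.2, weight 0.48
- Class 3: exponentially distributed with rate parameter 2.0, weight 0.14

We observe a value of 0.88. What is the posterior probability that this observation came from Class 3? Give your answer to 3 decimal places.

By Bayes' theorem, P(k | x) = P(Z=k) f_k(x) / Σ_j P(Z=j) f_j(x).
Exponential densities:
  f_1 = 0.417826
  f_2 = 0.417413
  f_3 = 0.34409
Multiply by the mixture weights:
  P(Z=1)·f_1 = 0.38 × 0.417826 = 0.158774
  P(Z=2)·f_2 = 0.48 × 0.417413 = 0.200358
  P(Z=3)·f_3 = 0.14 × 0.34409 = 0.0481726
Marginal: 0.158774 + 0.200358 + 0.0481726 = 0.407305
P(Class 3 | the observation) ≈ 0.118

0.118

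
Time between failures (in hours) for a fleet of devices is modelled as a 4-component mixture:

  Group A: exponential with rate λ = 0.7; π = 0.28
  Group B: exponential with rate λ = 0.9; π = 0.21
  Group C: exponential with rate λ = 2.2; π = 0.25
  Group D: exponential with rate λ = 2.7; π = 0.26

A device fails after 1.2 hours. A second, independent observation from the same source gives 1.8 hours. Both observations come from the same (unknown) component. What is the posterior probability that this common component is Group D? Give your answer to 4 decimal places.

0.0189

Apply Bayes' rule: the posterior for each component is proportional to its prior times its likelihood at x.
Since both observations come from the same component, the likelihood for component k is f_k(x₁)·f_k(x₂).
  p_A = [0.302197] × [0.198558] = 0.0600036
  p_B = [0.305636] × [0.178109] = 0.0544365
  p_C = [0.156995] × [0.0419389] = 0.00658418
  p_D = [0.105743] × [0.0209263] = 0.0022128
Weight by the priors:
  π_A·p_A = 0.28 × 0.0600036 = 0.016801
  π_B·p_B = 0.21 × 0.0544365 = 0.0114317
  π_C·p_C = 0.25 × 0.00658418 = 0.00164605
  π_D·p_D = 0.26 × 0.0022128 = 0.000575328
Sum: 0.016801 + 0.0114317 + 0.00164605 + 0.000575328 = 0.0304541
P(Group D | x₁,x₂) = 0.000575328 / 0.0304541 ≈ 0.0189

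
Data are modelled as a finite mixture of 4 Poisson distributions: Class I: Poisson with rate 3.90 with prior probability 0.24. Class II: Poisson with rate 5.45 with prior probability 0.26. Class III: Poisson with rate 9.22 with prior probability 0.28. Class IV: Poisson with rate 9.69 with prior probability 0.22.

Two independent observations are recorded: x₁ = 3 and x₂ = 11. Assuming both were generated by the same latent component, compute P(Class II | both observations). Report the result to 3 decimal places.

P(component k | x) = P(Z=k)·f_k(x) / marginal(x), where marginal(x) = Σ_j P(Z=j)·f_j(x).
Since both observations come from the same component, the likelihood for component k is f_k(x₁)·f_k(x₂).
  L_I = [0.200122] × [0.00160993] = 0.000322181
  L_II = [0.115913] × [0.0135613] = 0.00157193
  L_III = [0.0129374] × [0.101552] = 0.00131382
  L_IV = [0.00938656] × [0.109671] = 0.00102943
Multiply by the mixture weights:
  P(Z=I)·L_I = 0.24 × 0.000322181 = 7.73236e-05
  P(Z=II)·L_II = 0.26 × 0.00157193 = 0.000408703
  P(Z=III)·L_III = 0.28 × 0.00131382 = 0.000367869
  P(Z=IV)·L_IV = 0.22 × 0.00102943 = 0.000226476
Sum: 7.73236e-05 + 0.000408703 + 0.000367869 + 0.000226476 = 0.00108037
Responsibility of Class II: 0.000408703 / 0.00108037 ≈ 0.378

0.378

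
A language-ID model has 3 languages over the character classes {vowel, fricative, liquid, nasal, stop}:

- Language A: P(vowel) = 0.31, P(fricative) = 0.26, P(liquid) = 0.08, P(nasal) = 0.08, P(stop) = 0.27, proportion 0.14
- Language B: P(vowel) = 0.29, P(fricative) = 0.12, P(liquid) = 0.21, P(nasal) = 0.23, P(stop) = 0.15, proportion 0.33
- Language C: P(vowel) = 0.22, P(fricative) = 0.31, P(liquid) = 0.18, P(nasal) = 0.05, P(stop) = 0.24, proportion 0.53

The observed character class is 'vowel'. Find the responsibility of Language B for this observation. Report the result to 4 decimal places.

0.3743

The responsibility of component k is P(Z=k) f_k(x) divided by Σ_j P(Z=j) f_j(x).
Component likelihoods at x = 'vowel':
  L_A = P(vowel | comp) = 0.31
  L_B = P(vowel | comp) = 0.29
  L_C = P(vowel | comp) = 0.22
Prior × likelihood for each component:
  P(Z=A)·L_A = 0.14 × 0.31 = 0.0434
  P(Z=B)·L_B = 0.33 × 0.29 = 0.0957
  P(Z=C)·L_C = 0.53 × 0.22 = 0.1166
Normaliser: 0.0434 + 0.0957 + 0.1166 = 0.2557
So the posterior for Language B is 0.0957 / 0.2557 ≈ 0.3743.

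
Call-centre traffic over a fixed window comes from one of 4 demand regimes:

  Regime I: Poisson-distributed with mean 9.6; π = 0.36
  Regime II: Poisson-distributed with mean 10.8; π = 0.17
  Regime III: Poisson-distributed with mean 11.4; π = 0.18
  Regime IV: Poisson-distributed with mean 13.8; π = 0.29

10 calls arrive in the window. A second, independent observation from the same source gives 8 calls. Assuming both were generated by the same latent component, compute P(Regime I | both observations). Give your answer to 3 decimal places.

0.561

Apply Bayes' rule: the posterior for each component is proportional to its prior times its likelihood at x.
Since both observations come from the same component, the likelihood for component k is f_k(x₁)·f_k(x₂).
  L_I = [0.124086] × [0.121178] = 0.0150364
  L_II = [0.121365] × [0.093646] = 0.0113654
  L_III = [0.114374] × [0.0792066] = 0.00905919
  L_IV = [0.0701074] × [0.0331321] = 0.0023228
Multiply by the mixture weights:
  π_I·L_I = 0.36 × 0.0150364 = 0.00541311
  π_II·L_II = 0.17 × 0.0113654 = 0.00193211
  π_III·L_III = 0.18 × 0.00905919 = 0.00163065
  π_IV·L_IV = 0.29 × 0.0023228 = 0.000673613
Sum: 0.00541311 + 0.00193211 + 0.00163065 + 0.000673613 = 0.00964949
P(Regime I | x₁,x₂) ≈ 0.561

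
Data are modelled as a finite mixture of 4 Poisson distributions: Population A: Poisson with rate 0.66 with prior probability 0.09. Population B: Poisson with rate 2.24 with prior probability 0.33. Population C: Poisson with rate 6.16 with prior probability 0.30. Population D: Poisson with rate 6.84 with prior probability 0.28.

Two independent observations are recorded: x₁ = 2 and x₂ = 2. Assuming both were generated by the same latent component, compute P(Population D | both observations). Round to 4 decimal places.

0.0069

Posterior ∝ prior × likelihood, so P(k | x) ∝ w_k f_k(x); normalise over all components.
Since both observations come from the same component, the likelihood for component k is f_k(x₁)·f_k(x₂).
  L_A = [e^(−0.66)·0.66^2/2! = 0.11257] × [0.11257] = 0.0126721
  L_B = [e^(−2.24)·2.24^2/2! = 0.267083] × [0.267083] = 0.0713334
  L_C = [e^(−6.16)·6.16^2/2! = 0.0400754] × [0.0400754] = 0.00160603
  L_D = [e^(−6.84)·6.84^2/2! = 0.0250327] × [0.0250327] = 0.000626637
Unnormalised posteriors:
  w_A·L_A = 0.09 × 0.0126721 = 0.00114048
  w_B·L_B = 0.33 × 0.0713334 = 0.02354
  w_C·L_C = 0.30 × 0.00160603 = 0.00048181
  w_D·L_D = 0.28 × 0.000626637 = 0.000175458
Evidence: 0.00114048 + 0.02354 + 0.00048181 + 0.000175458 = 0.0253378
Responsibility of Population D: 0.000175458 / 0.0253378 ≈ 0.0069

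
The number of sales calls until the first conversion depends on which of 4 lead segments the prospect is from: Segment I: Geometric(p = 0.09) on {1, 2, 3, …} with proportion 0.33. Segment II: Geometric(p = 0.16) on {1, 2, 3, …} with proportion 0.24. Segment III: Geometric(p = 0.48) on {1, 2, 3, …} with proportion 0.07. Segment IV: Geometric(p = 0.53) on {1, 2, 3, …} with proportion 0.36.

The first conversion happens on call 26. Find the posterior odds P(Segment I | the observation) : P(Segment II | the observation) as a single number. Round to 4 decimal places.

Since P(k|x) ∝ P(Z=k) f_k(x), the posterior odds are P(Z=i) f_i(x) / (P(Z=j) f_j(x)).
Evaluate each component's likelihood at the observed value:
  L_I = 0.00851682
  L_II = 0.00204693
  L_III = 3.81351e-08
  L_IV = 3.36296e-09
Odds = (0.33/0.24) × (0.00851682/0.00204693) = 1.375 × 4.16078 ≈ 5.7211

5.7211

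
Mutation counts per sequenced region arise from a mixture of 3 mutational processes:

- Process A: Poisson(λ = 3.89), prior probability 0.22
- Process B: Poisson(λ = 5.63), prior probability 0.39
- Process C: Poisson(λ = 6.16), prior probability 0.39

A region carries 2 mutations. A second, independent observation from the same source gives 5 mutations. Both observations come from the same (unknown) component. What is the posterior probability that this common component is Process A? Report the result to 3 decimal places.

0.455

Apply Bayes' rule: the posterior for each component is proportional to its prior times its likelihood at x.
Since both observations come from the same component, the likelihood for component k is f_k(x₁)·f_k(x₂).
  f_A = [e^(−3.89)·3.89^2/2! = 0.154691] × [0.151761] = 0.023476
  f_B = [e^(−5.63)·5.63^2/2! = 0.0568734] × [0.169154] = 0.00962037
  f_C = [e^(−6.16)·6.16^2/2! = 0.0400754] × [0.156124] = 0.00625671
Multiply by the mixture weights:
  π_A·f_A = 0.22 × 0.023476 = 0.00516473
  π_B·f_B = 0.39 × 0.00962037 = 0.00375194
  π_C·f_C = 0.39 × 0.00625671 = 0.00244012
Marginal: 0.00516473 + 0.00375194 + 0.00244012 = 0.0113568
P(Process A | x) ≈ 0.455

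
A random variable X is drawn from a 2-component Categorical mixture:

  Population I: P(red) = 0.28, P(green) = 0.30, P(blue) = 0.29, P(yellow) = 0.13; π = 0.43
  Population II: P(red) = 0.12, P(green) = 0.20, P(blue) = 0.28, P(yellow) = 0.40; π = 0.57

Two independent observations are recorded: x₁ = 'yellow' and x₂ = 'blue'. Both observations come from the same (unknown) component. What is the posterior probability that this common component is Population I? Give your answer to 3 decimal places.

0.203

Posterior ∝ prior × likelihood, so P(k | x) ∝ π_k f_k(x); normalise over all components.
Since both observations come from the same component, the likelihood for component k is f_k(x₁)·f_k(x₂).
  f_I = [P(yellow | comp) = 0.13] × [0.29] = 0.0377
  f_II = [P(yellow | comp) = 0.40] × [0.28] = 0.112
Multiply by the mixture weights:
  π_I·f_I = 0.43 × 0.0377 = 0.016211
  π_II·f_II = 0.57 × 0.112 = 0.06384
Normaliser: 0.016211 + 0.06384 = 0.080051
P(Population I | x) = 0.016211 / 0.080051 ≈ 0.203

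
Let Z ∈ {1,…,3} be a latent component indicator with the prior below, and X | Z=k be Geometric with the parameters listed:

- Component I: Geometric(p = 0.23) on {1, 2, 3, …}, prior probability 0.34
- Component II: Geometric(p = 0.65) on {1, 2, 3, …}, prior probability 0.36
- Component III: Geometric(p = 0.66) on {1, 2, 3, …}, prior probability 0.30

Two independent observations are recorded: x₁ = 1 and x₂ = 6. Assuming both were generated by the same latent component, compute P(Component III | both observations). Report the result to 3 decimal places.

Apply Bayes' rule: the posterior for each component is proportional to its prior times its likelihood at x.
Since both observations come from the same component, the likelihood for component k is f_k(x₁)·f_k(x₂).
  f_I = [0.23·(1−0.23)^0 = 0.23·1 = 0.23] × [0.062256] = 0.0143189
  f_II = [0.65·(1−0.65)^0 = 0.65·1 = 0.65] × [0.00341392] = 0.00221905
  f_III = [0.66·(1−0.66)^0 = 0.66·1 = 0.66] × [0.00299874] = 0.00197917
Prior × likelihood for each component:
  π_I·f_I = 0.34 × 0.0143189 = 0.00486842
  π_II·f_II = 0.36 × 0.00221905 = 0.000798858
  π_III·f_III = 0.30 × 0.00197917 = 0.00059375
Marginal: 0.00486842 + 0.000798858 + 0.00059375 = 0.00626103
P(Component III | x) = 0.00059375 / 0.00626103 ≈ 0.095

0.095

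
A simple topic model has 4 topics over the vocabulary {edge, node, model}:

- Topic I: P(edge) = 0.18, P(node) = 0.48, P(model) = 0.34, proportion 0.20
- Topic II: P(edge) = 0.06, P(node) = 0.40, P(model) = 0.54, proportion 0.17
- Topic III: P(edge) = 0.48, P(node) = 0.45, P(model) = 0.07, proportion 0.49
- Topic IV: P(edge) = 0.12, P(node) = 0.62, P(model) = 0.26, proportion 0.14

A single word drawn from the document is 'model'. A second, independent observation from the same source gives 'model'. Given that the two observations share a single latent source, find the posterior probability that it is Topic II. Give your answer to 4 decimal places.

0.5863

The responsibility of component k is π_k f_k(x) divided by Σ_j π_j f_j(x).
Since both observations come from the same component, the likelihood for component k is f_k(x₁)·f_k(x₂).
  p_I = [P(model | comp) = 0.34] × [0.34] = 0.1156
  p_II = [P(model | comp) = 0.54] × [0.54] = 0.2916
  p_III = [P(model | comp) = 0.07] × [0.07] = 0.0049
  p_IV = [P(model | comp) = 0.26] × [0.26] = 0.0676
Weight by the priors:
  π_I·p_I = 0.20 × 0.1156 = 0.02312
  π_II·p_II = 0.17 × 0.2916 = 0.049572
  π_III·p_III = 0.49 × 0.0049 = 0.002401
  π_IV·p_IV = 0.14 × 0.0676 = 0.009464
Evidence: 0.02312 + 0.049572 + 0.002401 + 0.009464 = 0.084557
So the posterior for Topic II is 0.049572 / 0.084557 ≈ 0.5863.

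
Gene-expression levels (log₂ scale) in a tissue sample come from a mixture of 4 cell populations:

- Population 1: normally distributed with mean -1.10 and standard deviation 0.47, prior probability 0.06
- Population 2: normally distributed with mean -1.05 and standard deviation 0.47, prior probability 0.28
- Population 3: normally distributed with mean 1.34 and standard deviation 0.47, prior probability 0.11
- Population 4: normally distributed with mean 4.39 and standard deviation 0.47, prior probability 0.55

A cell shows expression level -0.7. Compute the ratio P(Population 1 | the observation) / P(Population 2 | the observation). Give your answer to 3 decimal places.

The posterior odds equal the prior odds times the likelihood ratio: (π_i/π_j)·(f_i(x)/f_j(x)).
Component likelihoods at x = -0.7:
  f_1 = 0.590922
  f_2 = 0.64327
  f_3 = 6.88512e-05
  f_4 = 2.88969e-26
0.0354553 / 0.180116 ≈ 0.197

0.197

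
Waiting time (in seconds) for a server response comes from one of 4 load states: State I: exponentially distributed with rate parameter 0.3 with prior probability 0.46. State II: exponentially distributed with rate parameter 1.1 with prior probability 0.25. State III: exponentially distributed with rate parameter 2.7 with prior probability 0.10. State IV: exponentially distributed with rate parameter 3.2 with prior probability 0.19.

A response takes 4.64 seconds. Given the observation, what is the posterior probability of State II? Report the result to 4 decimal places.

P(component k | x) = w_k·f_k(x) / marginal(x), where marginal(x) = Σ_j w_j·f_j(x).
Exponential densities:
  L_I = 0.0745733
  L_II = 0.00667965
  L_III = 9.78414e-06
  L_IV = 1.13958e-06
Prior × likelihood for each component:
  w_I·L_I = 0.46 × 0.0745733 = 0.0343037
  w_II·L_II = 0.25 × 0.00667965 = 0.00166991
  w_III·L_III = 0.10 × 9.78414e-06 = 9.78414e-07
  w_IV·L_IV = 0.19 × 1.13958e-06 = 2.16521e-07
Denominator: 0.0343037 + 0.00166991 + 9.78414e-07 + 2.16521e-07 = 0.0359748
So the posterior for State II is 0.00166991 / 0.0359748 ≈ 0.0464.

0.0464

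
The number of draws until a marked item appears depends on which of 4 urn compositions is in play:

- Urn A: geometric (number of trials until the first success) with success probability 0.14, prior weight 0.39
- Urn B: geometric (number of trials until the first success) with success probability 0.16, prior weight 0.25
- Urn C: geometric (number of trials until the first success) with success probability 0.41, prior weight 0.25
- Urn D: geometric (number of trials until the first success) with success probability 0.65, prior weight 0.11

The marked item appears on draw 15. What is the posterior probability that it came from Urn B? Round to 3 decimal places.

Apply Bayes' rule: the posterior for each component is proportional to its prior times its likelihood at x.
Evaluate each component's likelihood at the observed value:
  L_A = 0.0169475
  L_B = 0.0139325
  L_C = 0.000253929
  L_D = 2.6907e-07
Multiply by the mixture weights:
  w_A·L_A = 0.39 × 0.0169475 = 0.00660954
  w_B·L_B = 0.25 × 0.0139325 = 0.00348313
  w_C·L_C = 0.25 × 0.000253929 = 6.34822e-05
  w_D·L_D = 0.11 × 2.6907e-07 = 2.95977e-08
Sum: 0.00660954 + 0.00348313 + 6.34822e-05 + 2.95977e-08 = 0.0101562
P(Urn B | data) ≈ 0.343

0.343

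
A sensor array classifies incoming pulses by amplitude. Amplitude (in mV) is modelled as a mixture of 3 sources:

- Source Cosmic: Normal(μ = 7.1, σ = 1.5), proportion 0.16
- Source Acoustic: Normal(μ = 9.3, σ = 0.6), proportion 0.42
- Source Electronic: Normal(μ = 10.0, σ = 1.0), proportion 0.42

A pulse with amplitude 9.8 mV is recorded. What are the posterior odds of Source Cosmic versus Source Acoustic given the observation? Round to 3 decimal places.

0.043

Posterior odds = (w_i f_i(x)) / (w_j f_j(x)); the normalising sum cancels.
Component likelihoods at x = 9.8 mV:
  f_Cosmic = 0.0526334
  f_Acoustic = 0.469853
  f_Electronic = 0.391043
Odds = (0.16/0.42) × (0.0526334/0.469853) = 0.380952 × 0.112021 ≈ 0.043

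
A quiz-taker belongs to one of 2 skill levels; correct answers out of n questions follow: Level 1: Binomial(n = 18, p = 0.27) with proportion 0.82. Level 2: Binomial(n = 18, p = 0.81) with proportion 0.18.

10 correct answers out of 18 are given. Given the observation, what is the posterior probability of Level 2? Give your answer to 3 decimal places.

0.214

Posterior ∝ prior × likelihood, so P(k | x) ∝ π_k f_k(x); normalise over all components.
Component likelihoods at x = 10 correct answers out of 18:
  p_1 = 0.00726571
  p_2 = 0.00903517
Prior × likelihood for each component:
  π_1·p_1 = 0.82 × 0.00726571 = 0.00595788
  π_2·p_2 = 0.18 × 0.00903517 = 0.00162633
Marginal: 0.00595788 + 0.00162633 = 0.00758421
P(Level 2 | the observation) = 0.00162633 / 0.00758421 ≈ 0.214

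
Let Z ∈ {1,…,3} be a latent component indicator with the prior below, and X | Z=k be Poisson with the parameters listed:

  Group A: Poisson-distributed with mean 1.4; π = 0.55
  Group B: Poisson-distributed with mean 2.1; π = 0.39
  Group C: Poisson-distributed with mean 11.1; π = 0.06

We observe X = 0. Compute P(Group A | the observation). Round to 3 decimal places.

Posterior ∝ prior × likelihood, so P(k | x) ∝ π_k f_k(x); normalise over all components.
Component likelihoods at x = 0:
  L_A = e^(−1.4)·1.4^0/0! = 0.246597
  L_B = e^(−2.1)·2.1^0/0! = 0.122456
  L_C = e^(−11.1)·11.1^0/0! = 1.51123e-05
Multiply by the mixture weights:
  π_A·L_A = 0.55 × 0.246597 = 0.135628
  π_B·L_B = 0.39 × 0.122456 = 0.047758
  π_C·L_C = 0.06 × 1.51123e-05 = 9.06739e-07
Normaliser: 0.135628 + 0.047758 + 9.06739e-07 = 0.183387
Responsibility of Group A: 0.135628 / 0.183387 ≈ 0.740

0.740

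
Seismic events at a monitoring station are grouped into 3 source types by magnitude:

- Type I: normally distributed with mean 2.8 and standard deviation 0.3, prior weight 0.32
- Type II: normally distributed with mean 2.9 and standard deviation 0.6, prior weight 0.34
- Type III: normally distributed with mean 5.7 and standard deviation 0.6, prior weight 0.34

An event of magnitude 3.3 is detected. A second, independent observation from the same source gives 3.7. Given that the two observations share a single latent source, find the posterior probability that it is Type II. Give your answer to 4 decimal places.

0.9693

Apply Bayes' rule: the posterior for each component is proportional to its prior times its likelihood at x.
Since both observations come from the same component, the likelihood for component k is f_k(x₁)·f_k(x₂).
  p_I = [0.33159] × [0.0147728] = 0.00489853
  p_II = [0.532413] × [0.27335] = 0.145535
  p_III = [0.00022305] × [0.00257046] = 5.73343e-07
Weight by the priors:
  w_I·p_I = 0.32 × 0.00489853 = 0.00156753
  w_II·p_II = 0.34 × 0.145535 = 0.049482
  w_III·p_III = 0.34 × 5.73343e-07 = 1.94937e-07
Denominator: 0.00156753 + 0.049482 + 1.94937e-07 = 0.0510497
So the posterior for Type II is 0.049482 / 0.0510497 ≈ 0.9693.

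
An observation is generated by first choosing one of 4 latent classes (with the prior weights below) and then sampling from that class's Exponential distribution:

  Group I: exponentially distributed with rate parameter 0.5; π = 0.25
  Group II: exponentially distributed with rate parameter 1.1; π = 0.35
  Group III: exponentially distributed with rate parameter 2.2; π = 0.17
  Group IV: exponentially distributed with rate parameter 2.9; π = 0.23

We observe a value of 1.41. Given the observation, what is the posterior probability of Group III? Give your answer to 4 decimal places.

Apply Bayes' rule: the posterior for each component is proportional to its prior times its likelihood at x.
Evaluate each component's likelihood at the observed value:
  p_I = 0.247054
  p_II = 0.233239
  p_III = 0.0989102
  p_IV = 0.0485923
Weight by the priors:
  w_I·p_I = 0.25 × 0.247054 = 0.0617636
  w_II·p_II = 0.35 × 0.233239 = 0.0816338
  w_III·p_III = 0.17 × 0.0989102 = 0.0168147
  w_IV·p_IV = 0.23 × 0.0485923 = 0.0111762
Sum: 0.0617636 + 0.0816338 + 0.0168147 + 0.0111762 = 0.171388
So the posterior for Group III is 0.0168147 / 0.171388 ≈ 0.0981.

0.0981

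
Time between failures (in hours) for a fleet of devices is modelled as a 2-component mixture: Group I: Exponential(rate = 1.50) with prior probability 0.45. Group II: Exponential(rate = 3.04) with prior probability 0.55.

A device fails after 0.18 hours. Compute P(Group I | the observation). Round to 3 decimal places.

0.348

Apply Bayes' rule: the posterior for each component is proportional to its prior times its likelihood at x.
Component likelihoods at x = 0.18 hours:
  p_I = 1.14507
  p_II = 1.75885
Unnormalised posteriors:
  π_I·p_I = 0.45 × 1.14507 = 0.515281
  π_II·p_II = 0.55 × 1.75885 = 0.967365
Sum: 0.515281 + 0.967365 = 1.48265
P(Group I | the observation) = 0.515281 / 1.48265 ≈ 0.348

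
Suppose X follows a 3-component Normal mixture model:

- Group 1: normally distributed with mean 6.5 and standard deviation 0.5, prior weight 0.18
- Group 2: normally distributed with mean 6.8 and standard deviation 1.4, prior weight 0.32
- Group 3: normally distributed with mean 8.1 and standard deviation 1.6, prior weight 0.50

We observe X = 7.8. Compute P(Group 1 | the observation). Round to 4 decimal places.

By Bayes' theorem, P(k | x) = π_k f_k(x) / Σ_j π_j f_j(x).
Evaluate each component's likelihood at the observed value:
  f_1 = (1/(0.5·√(2π)))·exp(−(7.8−6.5)²/(2·0.5²)) = 0.797885·exp(-3.38000) = 0.0271659
  f_2 = (1/(1.4·√(2π)))·exp(−(7.8−6.8)²/(2·1.4²)) = 0.284959·exp(-0.25510) = 0.220797
  f_3 = (1/(1.6·√(2π)))·exp(−(7.8−8.1)²/(2·1.6²)) = 0.249339·exp(-0.01758) = 0.244994
Prior × likelihood for each component:
  π_1·f_1 = 0.18 × 0.0271659 = 0.00488987
  π_2·f_2 = 0.32 × 0.220797 = 0.070655
  π_3·f_3 = 0.50 × 0.244994 = 0.122497
Sum: 0.00488987 + 0.070655 + 0.122497 = 0.198042
So the posterior for Group 1 is 0.00488987 / 0.198042 ≈ 0.0247.

0.0247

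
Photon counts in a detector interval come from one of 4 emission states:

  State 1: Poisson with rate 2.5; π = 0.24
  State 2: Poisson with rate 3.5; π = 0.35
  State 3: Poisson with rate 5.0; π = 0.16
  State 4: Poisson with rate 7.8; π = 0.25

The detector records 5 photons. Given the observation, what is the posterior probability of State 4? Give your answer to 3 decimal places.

0.214

By Bayes' theorem, P(k | x) = P(Z=k) f_k(x) / Σ_j P(Z=j) f_j(x).
Evaluate each component's likelihood at the observed value:
  f_1 = 0.0668009
  f_2 = 0.132169
  f_3 = 0.175467
  f_4 = 0.0985814
Unnormalised posteriors:
  P(Z=1)·f_1 = 0.24 × 0.0668009 = 0.0160322
  P(Z=2)·f_2 = 0.35 × 0.132169 = 0.046259
  P(Z=3)·f_3 = 0.16 × 0.175467 = 0.0280748
  P(Z=4)·f_4 = 0.25 × 0.0985814 = 0.0246453
Normaliser: 0.0160322 + 0.046259 + 0.0280748 + 0.0246453 = 0.115011
P(State 4 | data) ≈ 0.214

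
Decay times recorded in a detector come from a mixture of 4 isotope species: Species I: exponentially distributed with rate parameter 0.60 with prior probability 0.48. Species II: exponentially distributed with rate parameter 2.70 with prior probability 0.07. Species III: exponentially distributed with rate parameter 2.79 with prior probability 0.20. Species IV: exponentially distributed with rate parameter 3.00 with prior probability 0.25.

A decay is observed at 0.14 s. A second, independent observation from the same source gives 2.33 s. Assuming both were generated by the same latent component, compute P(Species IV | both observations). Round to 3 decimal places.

The responsibility of component k is w_k f_k(x) divided by Σ_j w_j f_j(x).
Since both observations come from the same component, the likelihood for component k is f_k(x₁)·f_k(x₂).
  p_I = [0.551659] × [0.148254] = 0.0817858
  p_II = [1.85012] × [0.00500285] = 0.00925588
  p_III = [1.88786] × [0.00419166] = 0.00791325
  p_IV = [1.97114] × [0.00276314] = 0.00544654
Unnormalised posteriors:
  w_I·p_I = 0.48 × 0.0817858 = 0.0392572
  w_II·p_II = 0.07 × 0.00925588 = 0.000647911
  w_III·p_III = 0.20 × 0.00791325 = 0.00158265
  w_IV·p_IV = 0.25 × 0.00544654 = 0.00136163
Normaliser: 0.0392572 + 0.000647911 + 0.00158265 + 0.00136163 = 0.0428494
P(Species IV | x₁,x₂) = 0.00136163 / 0.0428494 ≈ 0.032

0.032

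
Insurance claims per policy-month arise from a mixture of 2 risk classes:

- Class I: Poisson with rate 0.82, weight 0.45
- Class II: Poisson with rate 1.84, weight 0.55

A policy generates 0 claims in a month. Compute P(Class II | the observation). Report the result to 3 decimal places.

0.306

Apply Bayes' rule: the posterior for each component is proportional to its prior times its likelihood at x.
Evaluate each component's likelihood at the observed value:
  f_I = 0.440432
  f_II = 0.158817
Prior × likelihood for each component:
  π_I·f_I = 0.45 × 0.440432 = 0.198194
  π_II·f_II = 0.55 × 0.158817 = 0.0873496
Normaliser: 0.198194 + 0.0873496 = 0.285544
P(Class II | the observation) ≈ 0.306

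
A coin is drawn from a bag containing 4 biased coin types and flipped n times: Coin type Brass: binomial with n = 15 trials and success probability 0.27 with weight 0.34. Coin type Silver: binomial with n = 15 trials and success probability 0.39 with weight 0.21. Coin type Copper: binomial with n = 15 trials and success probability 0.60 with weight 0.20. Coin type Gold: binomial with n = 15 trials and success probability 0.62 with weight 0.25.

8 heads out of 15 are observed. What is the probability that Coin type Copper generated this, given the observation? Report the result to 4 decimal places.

P(component k | x) = P(Z=k)·f_k(x) / marginal(x), where marginal(x) = Σ_j P(Z=j)·f_j(x).
Component likelihoods at x = 8 heads out of 15:
  L_Brass = C(15,8)·0.27^8·0.73^7 = 6435·2.8243e-05·0.110474 = 0.0200779
  L_Silver = C(15,8)·0.39^8·0.61^7 = 6435·0.000535201·0.0314274 = 0.108237
  L_Copper = C(15,8)·0.60^8·0.40^7 = 6435·0.0167962·0.0016384 = 0.177084
  L_Gold = C(15,8)·0.62^8·0.38^7 = 6435·0.021834·0.00114416 = 0.160756
Weight by the priors:
  P(Z=Brass)·L_Brass = 0.34 × 0.0200779 = 0.00682649
  P(Z=Silver)·L_Silver = 0.21 × 0.108237 = 0.0227297
  P(Z=Copper)·L_Copper = 0.20 × 0.177084 = 0.0354167
  P(Z=Gold)·L_Gold = 0.25 × 0.160756 = 0.040189
Marginal: 0.00682649 + 0.0227297 + 0.0354167 + 0.040189 = 0.105162
Responsibility of Coin type Copper: 0.0354167 / 0.105162 ≈ 0.3368

0.3368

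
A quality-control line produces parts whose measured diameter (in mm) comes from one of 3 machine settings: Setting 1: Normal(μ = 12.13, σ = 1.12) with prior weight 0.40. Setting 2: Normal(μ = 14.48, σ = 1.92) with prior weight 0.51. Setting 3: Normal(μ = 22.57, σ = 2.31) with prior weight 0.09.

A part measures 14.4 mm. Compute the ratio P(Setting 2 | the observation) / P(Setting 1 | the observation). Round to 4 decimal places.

5.7951

Since P(k|x) ∝ w_k f_k(x), the posterior odds are w_i f_i(x) / (w_j f_j(x)).
Evaluate each component's likelihood at the observed value:
  p_1 = 0.0456753
  p_2 = 0.207602
  p_3 = 0.000331909
Odds = (0.51/0.40) × (0.207602/0.0456753) = 1.275 × 4.54517 ≈ 5.7951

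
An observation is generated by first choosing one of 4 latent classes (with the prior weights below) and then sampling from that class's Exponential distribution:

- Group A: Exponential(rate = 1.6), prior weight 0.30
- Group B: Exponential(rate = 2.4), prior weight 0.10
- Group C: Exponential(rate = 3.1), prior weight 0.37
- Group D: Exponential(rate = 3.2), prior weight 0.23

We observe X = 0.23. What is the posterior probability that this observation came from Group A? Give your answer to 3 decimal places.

Posterior ∝ prior × likelihood, so P(k | x) ∝ π_k f_k(x); normalise over all components.
Component likelihoods at x = 0.23:
  L_A = 1.10739
  L_B = 1.38191
  L_C = 1.51953
  L_D = 1.53288
Unnormalised posteriors:
  π_A·L_A = 0.30 × 1.10739 = 0.332216
  π_B·L_B = 0.10 × 1.38191 = 0.138191
  π_C·L_C = 0.37 × 1.51953 = 0.562227
  π_D·L_D = 0.23 × 1.53288 = 0.352563
Sum: 0.332216 + 0.138191 + 0.562227 + 0.352563 = 1.3852
P(Group A | the observation) ≈ 0.240

0.240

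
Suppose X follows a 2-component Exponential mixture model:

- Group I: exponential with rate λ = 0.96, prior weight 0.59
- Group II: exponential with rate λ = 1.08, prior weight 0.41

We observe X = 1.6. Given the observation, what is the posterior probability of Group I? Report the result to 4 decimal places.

0.6078

Apply Bayes' rule: the posterior for each component is proportional to its prior times its likelihood at x.
Evaluate each component's likelihood at the observed value:
  f_I = 0.96·e^(−0.96·1.6) = 0.96·e^(−1.5360) = 0.206631
  f_II = 1.08·e^(−1.08·1.6) = 1.08·e^(−1.7280) = 0.19185
Prior × likelihood for each component:
  P(Z=I)·f_I = 0.59 × 0.206631 = 0.121912
  P(Z=II)·f_II = 0.41 × 0.19185 = 0.0786587
Denominator: 0.121912 + 0.0786587 = 0.200571
Responsibility of Group I: 0.121912 / 0.200571 ≈ 0.6078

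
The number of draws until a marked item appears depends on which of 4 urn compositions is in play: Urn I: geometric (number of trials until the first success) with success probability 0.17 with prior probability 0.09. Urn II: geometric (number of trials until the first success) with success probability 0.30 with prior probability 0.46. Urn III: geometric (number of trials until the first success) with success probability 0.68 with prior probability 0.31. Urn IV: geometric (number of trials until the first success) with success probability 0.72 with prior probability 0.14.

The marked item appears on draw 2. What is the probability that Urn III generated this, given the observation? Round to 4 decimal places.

P(component k | x) = P(Z=k)·f_k(x) / marginal(x), where marginal(x) = Σ_j P(Z=j)·f_j(x).
Geometric probabilities:
  f_I = 0.17·(1−0.17)^1 = 0.17·0.83 = 0.1411
  f_II = 0.30·(1−0.30)^1 = 0.30·0.7 = 0.21
  f_III = 0.68·(1−0.68)^1 = 0.68·0.32 = 0.2176
  f_IV = 0.72·(1−0.72)^1 = 0.72·0.28 = 0.2016
Weight by the priors:
  P(Z=I)·f_I = 0.09 × 0.1411 = 0.012699
  P(Z=II)·f_II = 0.46 × 0.21 = 0.0966
  P(Z=III)·f_III = 0.31 × 0.2176 = 0.067456
  P(Z=IV)·f_IV = 0.14 × 0.2016 = 0.028224
Sum: 0.012699 + 0.0966 + 0.067456 + 0.028224 = 0.204979
Responsibility of Urn III: 0.067456 / 0.204979 ≈ 0.3291

0.3291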